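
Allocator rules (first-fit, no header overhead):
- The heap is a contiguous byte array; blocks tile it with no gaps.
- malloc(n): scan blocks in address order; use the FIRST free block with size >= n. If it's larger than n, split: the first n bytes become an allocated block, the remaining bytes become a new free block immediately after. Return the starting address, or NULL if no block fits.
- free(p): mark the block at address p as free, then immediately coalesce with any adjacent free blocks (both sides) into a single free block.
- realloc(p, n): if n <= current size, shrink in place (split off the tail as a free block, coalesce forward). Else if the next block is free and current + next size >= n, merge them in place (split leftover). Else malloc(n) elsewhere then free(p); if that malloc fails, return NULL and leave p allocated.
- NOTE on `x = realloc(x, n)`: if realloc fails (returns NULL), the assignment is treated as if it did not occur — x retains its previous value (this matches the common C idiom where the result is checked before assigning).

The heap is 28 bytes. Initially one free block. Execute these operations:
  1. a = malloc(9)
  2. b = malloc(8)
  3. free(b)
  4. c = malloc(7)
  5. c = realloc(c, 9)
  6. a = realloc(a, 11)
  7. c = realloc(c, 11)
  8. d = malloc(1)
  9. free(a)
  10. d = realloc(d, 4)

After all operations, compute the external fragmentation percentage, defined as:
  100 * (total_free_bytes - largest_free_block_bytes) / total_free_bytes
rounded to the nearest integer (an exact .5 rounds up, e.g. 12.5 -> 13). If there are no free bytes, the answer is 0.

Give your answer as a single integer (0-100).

Answer: 31

Derivation:
Op 1: a = malloc(9) -> a = 0; heap: [0-8 ALLOC][9-27 FREE]
Op 2: b = malloc(8) -> b = 9; heap: [0-8 ALLOC][9-16 ALLOC][17-27 FREE]
Op 3: free(b) -> (freed b); heap: [0-8 ALLOC][9-27 FREE]
Op 4: c = malloc(7) -> c = 9; heap: [0-8 ALLOC][9-15 ALLOC][16-27 FREE]
Op 5: c = realloc(c, 9) -> c = 9; heap: [0-8 ALLOC][9-17 ALLOC][18-27 FREE]
Op 6: a = realloc(a, 11) -> NULL (a unchanged); heap: [0-8 ALLOC][9-17 ALLOC][18-27 FREE]
Op 7: c = realloc(c, 11) -> c = 9; heap: [0-8 ALLOC][9-19 ALLOC][20-27 FREE]
Op 8: d = malloc(1) -> d = 20; heap: [0-8 ALLOC][9-19 ALLOC][20-20 ALLOC][21-27 FREE]
Op 9: free(a) -> (freed a); heap: [0-8 FREE][9-19 ALLOC][20-20 ALLOC][21-27 FREE]
Op 10: d = realloc(d, 4) -> d = 20; heap: [0-8 FREE][9-19 ALLOC][20-23 ALLOC][24-27 FREE]
Free blocks: [9 4] total_free=13 largest=9 -> 100*(13-9)/13 = 400/13 ≈ 30.769 -> rounds to 31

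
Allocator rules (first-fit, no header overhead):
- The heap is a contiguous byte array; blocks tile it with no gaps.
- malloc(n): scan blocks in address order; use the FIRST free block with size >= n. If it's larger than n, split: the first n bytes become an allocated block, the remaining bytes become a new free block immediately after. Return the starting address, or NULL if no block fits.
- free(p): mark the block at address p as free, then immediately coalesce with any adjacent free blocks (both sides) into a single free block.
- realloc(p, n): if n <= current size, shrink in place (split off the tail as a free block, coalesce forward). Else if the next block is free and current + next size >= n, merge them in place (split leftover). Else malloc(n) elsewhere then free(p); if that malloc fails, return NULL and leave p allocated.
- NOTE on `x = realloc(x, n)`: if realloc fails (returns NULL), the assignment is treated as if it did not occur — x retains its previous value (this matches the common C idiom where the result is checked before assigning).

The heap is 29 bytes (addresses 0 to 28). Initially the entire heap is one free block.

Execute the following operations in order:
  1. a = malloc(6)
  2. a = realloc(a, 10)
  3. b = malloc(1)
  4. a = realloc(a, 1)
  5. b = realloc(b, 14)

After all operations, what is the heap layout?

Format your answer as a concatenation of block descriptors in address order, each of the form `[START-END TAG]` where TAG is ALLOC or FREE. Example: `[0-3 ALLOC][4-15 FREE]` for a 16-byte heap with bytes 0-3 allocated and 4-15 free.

Answer: [0-0 ALLOC][1-9 FREE][10-23 ALLOC][24-28 FREE]

Derivation:
Op 1: a = malloc(6) -> a = 0; heap: [0-5 ALLOC][6-28 FREE]
Op 2: a = realloc(a, 10) -> a = 0; heap: [0-9 ALLOC][10-28 FREE]
Op 3: b = malloc(1) -> b = 10; heap: [0-9 ALLOC][10-10 ALLOC][11-28 FREE]
Op 4: a = realloc(a, 1) -> a = 0; heap: [0-0 ALLOC][1-9 FREE][10-10 ALLOC][11-28 FREE]
Op 5: b = realloc(b, 14) -> b = 10; heap: [0-0 ALLOC][1-9 FREE][10-23 ALLOC][24-28 FREE]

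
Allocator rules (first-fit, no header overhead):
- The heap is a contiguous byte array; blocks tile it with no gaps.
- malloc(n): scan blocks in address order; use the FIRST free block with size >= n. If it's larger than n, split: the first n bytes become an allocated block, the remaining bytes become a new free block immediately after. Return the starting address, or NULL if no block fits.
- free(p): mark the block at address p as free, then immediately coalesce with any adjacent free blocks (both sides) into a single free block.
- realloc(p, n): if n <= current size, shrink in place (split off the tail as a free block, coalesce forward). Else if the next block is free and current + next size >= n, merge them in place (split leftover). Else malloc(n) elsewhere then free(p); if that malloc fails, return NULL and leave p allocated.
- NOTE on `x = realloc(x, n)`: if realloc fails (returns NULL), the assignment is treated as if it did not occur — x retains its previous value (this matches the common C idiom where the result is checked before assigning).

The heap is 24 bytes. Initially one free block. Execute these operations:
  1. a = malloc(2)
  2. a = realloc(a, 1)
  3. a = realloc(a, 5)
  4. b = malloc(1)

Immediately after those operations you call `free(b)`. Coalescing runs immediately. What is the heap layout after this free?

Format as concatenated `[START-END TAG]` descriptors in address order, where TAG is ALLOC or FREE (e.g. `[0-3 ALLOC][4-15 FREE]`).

Answer: [0-4 ALLOC][5-23 FREE]

Derivation:
Op 1: a = malloc(2) -> a = 0; heap: [0-1 ALLOC][2-23 FREE]
Op 2: a = realloc(a, 1) -> a = 0; heap: [0-0 ALLOC][1-23 FREE]
Op 3: a = realloc(a, 5) -> a = 0; heap: [0-4 ALLOC][5-23 FREE]
Op 4: b = malloc(1) -> b = 5; heap: [0-4 ALLOC][5-5 ALLOC][6-23 FREE]
free(b): b = 5 -> block [5-5 ALLOC]; mark free, coalesce with adjacent free neighbors -> [0-4 ALLOC][5-23 FREE]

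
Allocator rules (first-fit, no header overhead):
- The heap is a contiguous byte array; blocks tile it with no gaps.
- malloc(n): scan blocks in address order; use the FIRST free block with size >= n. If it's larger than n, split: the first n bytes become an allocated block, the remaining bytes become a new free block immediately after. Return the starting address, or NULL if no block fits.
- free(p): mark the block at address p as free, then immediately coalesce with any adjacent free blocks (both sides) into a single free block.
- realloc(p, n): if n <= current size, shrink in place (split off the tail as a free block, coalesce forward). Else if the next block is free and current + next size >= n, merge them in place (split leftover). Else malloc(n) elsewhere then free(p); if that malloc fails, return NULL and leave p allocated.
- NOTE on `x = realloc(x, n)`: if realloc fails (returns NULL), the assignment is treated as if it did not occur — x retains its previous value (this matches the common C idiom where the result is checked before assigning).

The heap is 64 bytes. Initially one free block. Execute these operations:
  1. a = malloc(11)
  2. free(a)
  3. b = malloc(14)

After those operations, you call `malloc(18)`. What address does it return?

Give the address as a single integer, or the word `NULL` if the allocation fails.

Answer: 14

Derivation:
Op 1: a = malloc(11) -> a = 0; heap: [0-10 ALLOC][11-63 FREE]
Op 2: free(a) -> (freed a); heap: [0-63 FREE]
Op 3: b = malloc(14) -> b = 0; heap: [0-13 ALLOC][14-63 FREE]
malloc(18): first-fit scan over [0-13 ALLOC][14-63 FREE] -> 14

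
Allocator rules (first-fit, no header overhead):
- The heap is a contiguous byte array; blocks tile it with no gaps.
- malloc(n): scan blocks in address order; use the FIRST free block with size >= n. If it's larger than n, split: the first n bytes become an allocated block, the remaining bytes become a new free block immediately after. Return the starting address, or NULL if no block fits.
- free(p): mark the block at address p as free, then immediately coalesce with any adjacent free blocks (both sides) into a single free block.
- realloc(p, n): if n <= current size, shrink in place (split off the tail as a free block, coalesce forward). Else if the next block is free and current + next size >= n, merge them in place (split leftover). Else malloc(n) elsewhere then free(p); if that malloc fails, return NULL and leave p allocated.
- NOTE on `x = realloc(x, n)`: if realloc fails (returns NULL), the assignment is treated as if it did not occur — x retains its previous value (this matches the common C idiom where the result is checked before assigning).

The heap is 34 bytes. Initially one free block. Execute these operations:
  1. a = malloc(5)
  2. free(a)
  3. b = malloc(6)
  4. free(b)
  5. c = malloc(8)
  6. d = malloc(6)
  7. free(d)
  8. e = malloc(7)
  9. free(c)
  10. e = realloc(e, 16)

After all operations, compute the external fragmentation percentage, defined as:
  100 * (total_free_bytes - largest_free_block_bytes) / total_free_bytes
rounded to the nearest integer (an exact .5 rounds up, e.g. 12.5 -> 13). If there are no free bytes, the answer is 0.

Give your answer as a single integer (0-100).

Answer: 44

Derivation:
Op 1: a = malloc(5) -> a = 0; heap: [0-4 ALLOC][5-33 FREE]
Op 2: free(a) -> (freed a); heap: [0-33 FREE]
Op 3: b = malloc(6) -> b = 0; heap: [0-5 ALLOC][6-33 FREE]
Op 4: free(b) -> (freed b); heap: [0-33 FREE]
Op 5: c = malloc(8) -> c = 0; heap: [0-7 ALLOC][8-33 FREE]
Op 6: d = malloc(6) -> d = 8; heap: [0-7 ALLOC][8-13 ALLOC][14-33 FREE]
Op 7: free(d) -> (freed d); heap: [0-7 ALLOC][8-33 FREE]
Op 8: e = malloc(7) -> e = 8; heap: [0-7 ALLOC][8-14 ALLOC][15-33 FREE]
Op 9: free(c) -> (freed c); heap: [0-7 FREE][8-14 ALLOC][15-33 FREE]
Op 10: e = realloc(e, 16) -> e = 8; heap: [0-7 FREE][8-23 ALLOC][24-33 FREE]
Free blocks: [8 10] total_free=18 largest=10 -> 100*(18-10)/18 = 800/18 ≈ 44.444 -> rounds to 44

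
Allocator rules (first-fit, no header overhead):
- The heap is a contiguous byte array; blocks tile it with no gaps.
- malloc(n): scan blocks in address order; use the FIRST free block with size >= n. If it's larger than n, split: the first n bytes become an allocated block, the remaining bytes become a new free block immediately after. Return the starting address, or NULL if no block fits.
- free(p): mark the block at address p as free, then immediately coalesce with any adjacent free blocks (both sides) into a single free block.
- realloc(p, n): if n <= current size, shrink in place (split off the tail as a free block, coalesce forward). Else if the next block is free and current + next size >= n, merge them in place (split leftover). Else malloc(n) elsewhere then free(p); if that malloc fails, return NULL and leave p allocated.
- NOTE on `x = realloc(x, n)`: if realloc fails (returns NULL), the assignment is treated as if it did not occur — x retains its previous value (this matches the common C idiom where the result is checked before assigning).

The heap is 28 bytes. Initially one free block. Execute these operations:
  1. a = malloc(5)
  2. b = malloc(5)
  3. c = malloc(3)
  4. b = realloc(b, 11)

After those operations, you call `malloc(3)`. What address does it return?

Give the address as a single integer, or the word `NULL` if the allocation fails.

Op 1: a = malloc(5) -> a = 0; heap: [0-4 ALLOC][5-27 FREE]
Op 2: b = malloc(5) -> b = 5; heap: [0-4 ALLOC][5-9 ALLOC][10-27 FREE]
Op 3: c = malloc(3) -> c = 10; heap: [0-4 ALLOC][5-9 ALLOC][10-12 ALLOC][13-27 FREE]
Op 4: b = realloc(b, 11) -> b = 13; heap: [0-4 ALLOC][5-9 FREE][10-12 ALLOC][13-23 ALLOC][24-27 FREE]
malloc(3): first-fit scan over [0-4 ALLOC][5-9 FREE][10-12 ALLOC][13-23 ALLOC][24-27 FREE] -> 5

Answer: 5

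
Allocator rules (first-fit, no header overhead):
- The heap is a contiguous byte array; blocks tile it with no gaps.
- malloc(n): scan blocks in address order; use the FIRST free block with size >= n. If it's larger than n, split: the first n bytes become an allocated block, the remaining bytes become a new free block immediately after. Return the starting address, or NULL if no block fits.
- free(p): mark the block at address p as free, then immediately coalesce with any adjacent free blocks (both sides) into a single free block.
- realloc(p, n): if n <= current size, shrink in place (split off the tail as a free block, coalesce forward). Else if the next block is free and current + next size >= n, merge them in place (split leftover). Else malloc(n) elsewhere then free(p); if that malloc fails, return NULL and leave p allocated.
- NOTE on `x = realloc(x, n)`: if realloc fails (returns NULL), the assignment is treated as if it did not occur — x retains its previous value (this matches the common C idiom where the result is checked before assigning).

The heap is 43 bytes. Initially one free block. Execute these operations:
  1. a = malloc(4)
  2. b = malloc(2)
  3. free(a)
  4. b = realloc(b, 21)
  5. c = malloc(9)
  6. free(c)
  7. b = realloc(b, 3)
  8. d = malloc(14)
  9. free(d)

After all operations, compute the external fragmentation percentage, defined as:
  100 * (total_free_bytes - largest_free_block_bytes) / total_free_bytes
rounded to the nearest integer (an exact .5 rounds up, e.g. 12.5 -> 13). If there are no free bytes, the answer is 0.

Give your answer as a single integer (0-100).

Op 1: a = malloc(4) -> a = 0; heap: [0-3 ALLOC][4-42 FREE]
Op 2: b = malloc(2) -> b = 4; heap: [0-3 ALLOC][4-5 ALLOC][6-42 FREE]
Op 3: free(a) -> (freed a); heap: [0-3 FREE][4-5 ALLOC][6-42 FREE]
Op 4: b = realloc(b, 21) -> b = 4; heap: [0-3 FREE][4-24 ALLOC][25-42 FREE]
Op 5: c = malloc(9) -> c = 25; heap: [0-3 FREE][4-24 ALLOC][25-33 ALLOC][34-42 FREE]
Op 6: free(c) -> (freed c); heap: [0-3 FREE][4-24 ALLOC][25-42 FREE]
Op 7: b = realloc(b, 3) -> b = 4; heap: [0-3 FREE][4-6 ALLOC][7-42 FREE]
Op 8: d = malloc(14) -> d = 7; heap: [0-3 FREE][4-6 ALLOC][7-20 ALLOC][21-42 FREE]
Op 9: free(d) -> (freed d); heap: [0-3 FREE][4-6 ALLOC][7-42 FREE]
Free blocks: [4 36] total_free=40 largest=36 -> 100*(40-36)/40 = 400/40 = 10

Answer: 10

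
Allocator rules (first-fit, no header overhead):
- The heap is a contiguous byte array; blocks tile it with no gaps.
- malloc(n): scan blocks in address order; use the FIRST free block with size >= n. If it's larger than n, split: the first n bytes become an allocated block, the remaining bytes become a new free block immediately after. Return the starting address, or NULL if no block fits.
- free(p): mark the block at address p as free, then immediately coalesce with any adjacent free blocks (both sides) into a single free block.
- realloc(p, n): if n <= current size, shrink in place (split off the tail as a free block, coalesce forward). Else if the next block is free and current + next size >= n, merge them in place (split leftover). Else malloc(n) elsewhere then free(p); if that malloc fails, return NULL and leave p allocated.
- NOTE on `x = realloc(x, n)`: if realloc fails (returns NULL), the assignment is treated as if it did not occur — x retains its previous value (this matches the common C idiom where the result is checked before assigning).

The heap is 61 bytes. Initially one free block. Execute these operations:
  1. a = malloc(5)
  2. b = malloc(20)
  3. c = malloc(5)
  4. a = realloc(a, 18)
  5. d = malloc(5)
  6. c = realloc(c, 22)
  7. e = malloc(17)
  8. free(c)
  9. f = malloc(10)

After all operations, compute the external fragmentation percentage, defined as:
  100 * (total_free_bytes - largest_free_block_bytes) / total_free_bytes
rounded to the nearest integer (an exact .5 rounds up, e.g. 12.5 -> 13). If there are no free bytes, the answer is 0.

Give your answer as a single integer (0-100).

Answer: 38

Derivation:
Op 1: a = malloc(5) -> a = 0; heap: [0-4 ALLOC][5-60 FREE]
Op 2: b = malloc(20) -> b = 5; heap: [0-4 ALLOC][5-24 ALLOC][25-60 FREE]
Op 3: c = malloc(5) -> c = 25; heap: [0-4 ALLOC][5-24 ALLOC][25-29 ALLOC][30-60 FREE]
Op 4: a = realloc(a, 18) -> a = 30; heap: [0-4 FREE][5-24 ALLOC][25-29 ALLOC][30-47 ALLOC][48-60 FREE]
Op 5: d = malloc(5) -> d = 0; heap: [0-4 ALLOC][5-24 ALLOC][25-29 ALLOC][30-47 ALLOC][48-60 FREE]
Op 6: c = realloc(c, 22) -> NULL (c unchanged); heap: [0-4 ALLOC][5-24 ALLOC][25-29 ALLOC][30-47 ALLOC][48-60 FREE]
Op 7: e = malloc(17) -> e = NULL; heap: [0-4 ALLOC][5-24 ALLOC][25-29 ALLOC][30-47 ALLOC][48-60 FREE]
Op 8: free(c) -> (freed c); heap: [0-4 ALLOC][5-24 ALLOC][25-29 FREE][30-47 ALLOC][48-60 FREE]
Op 9: f = malloc(10) -> f = 48; heap: [0-4 ALLOC][5-24 ALLOC][25-29 FREE][30-47 ALLOC][48-57 ALLOC][58-60 FREE]
Free blocks: [5 3] total_free=8 largest=5 -> 100*(8-5)/8 = 300/8 = 37.5 -> rounds to 38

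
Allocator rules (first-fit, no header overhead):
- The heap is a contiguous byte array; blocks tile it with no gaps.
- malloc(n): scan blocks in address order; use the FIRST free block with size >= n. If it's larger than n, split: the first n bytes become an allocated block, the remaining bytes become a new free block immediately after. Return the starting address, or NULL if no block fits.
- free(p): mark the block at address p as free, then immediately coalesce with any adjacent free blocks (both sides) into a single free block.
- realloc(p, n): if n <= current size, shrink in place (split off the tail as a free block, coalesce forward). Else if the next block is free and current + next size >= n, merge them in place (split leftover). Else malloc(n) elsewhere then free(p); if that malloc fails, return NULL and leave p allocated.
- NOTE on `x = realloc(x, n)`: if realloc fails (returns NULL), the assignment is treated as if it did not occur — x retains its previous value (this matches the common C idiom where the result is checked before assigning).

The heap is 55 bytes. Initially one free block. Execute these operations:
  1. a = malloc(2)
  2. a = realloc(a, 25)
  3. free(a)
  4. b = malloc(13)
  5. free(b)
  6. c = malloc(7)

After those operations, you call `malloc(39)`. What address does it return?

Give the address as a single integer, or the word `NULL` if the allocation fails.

Answer: 7

Derivation:
Op 1: a = malloc(2) -> a = 0; heap: [0-1 ALLOC][2-54 FREE]
Op 2: a = realloc(a, 25) -> a = 0; heap: [0-24 ALLOC][25-54 FREE]
Op 3: free(a) -> (freed a); heap: [0-54 FREE]
Op 4: b = malloc(13) -> b = 0; heap: [0-12 ALLOC][13-54 FREE]
Op 5: free(b) -> (freed b); heap: [0-54 FREE]
Op 6: c = malloc(7) -> c = 0; heap: [0-6 ALLOC][7-54 FREE]
malloc(39): first-fit scan over [0-6 ALLOC][7-54 FREE] -> 7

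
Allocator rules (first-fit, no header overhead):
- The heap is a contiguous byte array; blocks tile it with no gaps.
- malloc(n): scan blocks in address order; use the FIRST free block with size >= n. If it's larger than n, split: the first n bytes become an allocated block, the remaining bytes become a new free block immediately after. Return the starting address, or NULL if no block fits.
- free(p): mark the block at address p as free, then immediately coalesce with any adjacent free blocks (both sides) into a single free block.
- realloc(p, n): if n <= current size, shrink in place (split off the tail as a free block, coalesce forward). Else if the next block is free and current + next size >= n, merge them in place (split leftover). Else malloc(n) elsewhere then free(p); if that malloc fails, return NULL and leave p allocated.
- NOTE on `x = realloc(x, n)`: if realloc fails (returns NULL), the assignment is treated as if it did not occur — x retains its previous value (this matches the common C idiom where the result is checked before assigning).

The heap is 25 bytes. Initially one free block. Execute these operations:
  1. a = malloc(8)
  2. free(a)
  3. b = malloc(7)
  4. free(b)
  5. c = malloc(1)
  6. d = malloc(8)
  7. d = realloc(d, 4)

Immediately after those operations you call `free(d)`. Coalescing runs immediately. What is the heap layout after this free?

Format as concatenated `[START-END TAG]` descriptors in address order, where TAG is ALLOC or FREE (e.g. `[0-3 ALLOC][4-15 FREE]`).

Answer: [0-0 ALLOC][1-24 FREE]

Derivation:
Op 1: a = malloc(8) -> a = 0; heap: [0-7 ALLOC][8-24 FREE]
Op 2: free(a) -> (freed a); heap: [0-24 FREE]
Op 3: b = malloc(7) -> b = 0; heap: [0-6 ALLOC][7-24 FREE]
Op 4: free(b) -> (freed b); heap: [0-24 FREE]
Op 5: c = malloc(1) -> c = 0; heap: [0-0 ALLOC][1-24 FREE]
Op 6: d = malloc(8) -> d = 1; heap: [0-0 ALLOC][1-8 ALLOC][9-24 FREE]
Op 7: d = realloc(d, 4) -> d = 1; heap: [0-0 ALLOC][1-4 ALLOC][5-24 FREE]
free(d): d = 1 -> block [1-4 ALLOC]; mark free, coalesce with adjacent free neighbors -> [0-0 ALLOC][1-24 FREE]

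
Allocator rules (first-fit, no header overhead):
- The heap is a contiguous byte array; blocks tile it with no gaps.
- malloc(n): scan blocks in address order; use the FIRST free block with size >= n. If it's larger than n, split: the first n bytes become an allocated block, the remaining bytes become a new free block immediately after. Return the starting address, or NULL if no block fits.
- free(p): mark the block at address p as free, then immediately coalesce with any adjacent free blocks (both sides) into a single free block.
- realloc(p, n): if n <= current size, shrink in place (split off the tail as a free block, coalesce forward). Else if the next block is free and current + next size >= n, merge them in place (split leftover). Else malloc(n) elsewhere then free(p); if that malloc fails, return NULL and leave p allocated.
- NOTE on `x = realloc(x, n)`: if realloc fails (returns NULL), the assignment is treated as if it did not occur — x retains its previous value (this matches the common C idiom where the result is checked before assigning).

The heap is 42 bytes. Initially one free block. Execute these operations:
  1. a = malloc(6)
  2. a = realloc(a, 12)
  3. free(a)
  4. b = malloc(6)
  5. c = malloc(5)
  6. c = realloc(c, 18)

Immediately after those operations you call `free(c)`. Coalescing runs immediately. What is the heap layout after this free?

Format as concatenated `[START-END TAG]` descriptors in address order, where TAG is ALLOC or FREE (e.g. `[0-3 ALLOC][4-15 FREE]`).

Op 1: a = malloc(6) -> a = 0; heap: [0-5 ALLOC][6-41 FREE]
Op 2: a = realloc(a, 12) -> a = 0; heap: [0-11 ALLOC][12-41 FREE]
Op 3: free(a) -> (freed a); heap: [0-41 FREE]
Op 4: b = malloc(6) -> b = 0; heap: [0-5 ALLOC][6-41 FREE]
Op 5: c = malloc(5) -> c = 6; heap: [0-5 ALLOC][6-10 ALLOC][11-41 FREE]
Op 6: c = realloc(c, 18) -> c = 6; heap: [0-5 ALLOC][6-23 ALLOC][24-41 FREE]
free(c): c = 6 -> block [6-23 ALLOC]; mark free, coalesce with adjacent free neighbors -> [0-5 ALLOC][6-41 FREE]

Answer: [0-5 ALLOC][6-41 FREE]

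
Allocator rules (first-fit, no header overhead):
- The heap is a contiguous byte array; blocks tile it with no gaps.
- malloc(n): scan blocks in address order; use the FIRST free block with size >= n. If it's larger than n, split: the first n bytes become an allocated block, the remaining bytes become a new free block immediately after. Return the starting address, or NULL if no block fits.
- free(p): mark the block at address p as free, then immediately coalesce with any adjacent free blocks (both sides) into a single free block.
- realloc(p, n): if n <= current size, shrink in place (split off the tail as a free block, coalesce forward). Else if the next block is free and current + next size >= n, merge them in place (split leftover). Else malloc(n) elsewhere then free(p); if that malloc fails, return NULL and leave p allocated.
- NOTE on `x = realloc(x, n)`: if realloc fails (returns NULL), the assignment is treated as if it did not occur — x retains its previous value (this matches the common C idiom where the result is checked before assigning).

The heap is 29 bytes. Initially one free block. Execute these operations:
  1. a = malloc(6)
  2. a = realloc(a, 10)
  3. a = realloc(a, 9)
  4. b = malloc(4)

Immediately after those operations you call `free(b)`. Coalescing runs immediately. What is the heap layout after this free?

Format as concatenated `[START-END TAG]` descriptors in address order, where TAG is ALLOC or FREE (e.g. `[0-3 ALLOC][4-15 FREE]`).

Op 1: a = malloc(6) -> a = 0; heap: [0-5 ALLOC][6-28 FREE]
Op 2: a = realloc(a, 10) -> a = 0; heap: [0-9 ALLOC][10-28 FREE]
Op 3: a = realloc(a, 9) -> a = 0; heap: [0-8 ALLOC][9-28 FREE]
Op 4: b = malloc(4) -> b = 9; heap: [0-8 ALLOC][9-12 ALLOC][13-28 FREE]
free(b): b = 9 -> block [9-12 ALLOC]; mark free, coalesce with adjacent free neighbors -> [0-8 ALLOC][9-28 FREE]

Answer: [0-8 ALLOC][9-28 FREE]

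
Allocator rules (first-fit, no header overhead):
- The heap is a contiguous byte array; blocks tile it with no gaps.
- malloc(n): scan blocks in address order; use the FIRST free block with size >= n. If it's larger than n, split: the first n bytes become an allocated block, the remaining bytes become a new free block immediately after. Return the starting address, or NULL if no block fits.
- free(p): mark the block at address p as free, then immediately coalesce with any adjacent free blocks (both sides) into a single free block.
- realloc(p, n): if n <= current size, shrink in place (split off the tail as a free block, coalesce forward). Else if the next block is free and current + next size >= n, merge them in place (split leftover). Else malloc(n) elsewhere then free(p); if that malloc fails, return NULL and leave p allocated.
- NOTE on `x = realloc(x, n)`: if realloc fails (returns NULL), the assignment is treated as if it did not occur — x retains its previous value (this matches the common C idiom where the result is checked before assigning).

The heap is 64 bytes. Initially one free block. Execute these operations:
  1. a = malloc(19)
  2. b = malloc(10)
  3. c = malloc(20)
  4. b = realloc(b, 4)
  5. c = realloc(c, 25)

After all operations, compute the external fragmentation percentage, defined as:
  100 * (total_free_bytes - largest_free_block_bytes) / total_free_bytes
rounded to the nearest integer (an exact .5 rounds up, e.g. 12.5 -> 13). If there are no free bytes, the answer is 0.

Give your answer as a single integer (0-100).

Op 1: a = malloc(19) -> a = 0; heap: [0-18 ALLOC][19-63 FREE]
Op 2: b = malloc(10) -> b = 19; heap: [0-18 ALLOC][19-28 ALLOC][29-63 FREE]
Op 3: c = malloc(20) -> c = 29; heap: [0-18 ALLOC][19-28 ALLOC][29-48 ALLOC][49-63 FREE]
Op 4: b = realloc(b, 4) -> b = 19; heap: [0-18 ALLOC][19-22 ALLOC][23-28 FREE][29-48 ALLOC][49-63 FREE]
Op 5: c = realloc(c, 25) -> c = 29; heap: [0-18 ALLOC][19-22 ALLOC][23-28 FREE][29-53 ALLOC][54-63 FREE]
Free blocks: [6 10] total_free=16 largest=10 -> 100*(16-10)/16 = 600/16 = 37.5 -> rounds to 38

Answer: 38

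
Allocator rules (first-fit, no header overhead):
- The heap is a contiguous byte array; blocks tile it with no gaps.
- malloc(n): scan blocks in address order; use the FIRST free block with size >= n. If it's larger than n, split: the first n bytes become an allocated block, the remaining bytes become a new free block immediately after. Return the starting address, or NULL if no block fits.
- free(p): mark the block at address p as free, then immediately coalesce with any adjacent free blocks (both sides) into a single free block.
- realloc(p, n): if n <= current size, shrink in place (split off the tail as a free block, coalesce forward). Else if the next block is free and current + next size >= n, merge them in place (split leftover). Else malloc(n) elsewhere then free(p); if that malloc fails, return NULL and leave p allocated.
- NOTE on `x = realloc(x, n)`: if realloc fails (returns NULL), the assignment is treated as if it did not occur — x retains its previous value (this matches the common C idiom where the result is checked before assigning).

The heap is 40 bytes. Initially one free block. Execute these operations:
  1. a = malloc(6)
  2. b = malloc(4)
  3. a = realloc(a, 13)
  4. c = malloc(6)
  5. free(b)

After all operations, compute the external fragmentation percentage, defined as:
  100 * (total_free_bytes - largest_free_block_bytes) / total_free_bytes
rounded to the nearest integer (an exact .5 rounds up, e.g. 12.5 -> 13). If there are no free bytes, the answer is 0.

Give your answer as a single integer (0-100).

Op 1: a = malloc(6) -> a = 0; heap: [0-5 ALLOC][6-39 FREE]
Op 2: b = malloc(4) -> b = 6; heap: [0-5 ALLOC][6-9 ALLOC][10-39 FREE]
Op 3: a = realloc(a, 13) -> a = 10; heap: [0-5 FREE][6-9 ALLOC][10-22 ALLOC][23-39 FREE]
Op 4: c = malloc(6) -> c = 0; heap: [0-5 ALLOC][6-9 ALLOC][10-22 ALLOC][23-39 FREE]
Op 5: free(b) -> (freed b); heap: [0-5 ALLOC][6-9 FREE][10-22 ALLOC][23-39 FREE]
Free blocks: [4 17] total_free=21 largest=17 -> 100*(21-17)/21 = 400/21 ≈ 19.048 -> rounds to 19

Answer: 19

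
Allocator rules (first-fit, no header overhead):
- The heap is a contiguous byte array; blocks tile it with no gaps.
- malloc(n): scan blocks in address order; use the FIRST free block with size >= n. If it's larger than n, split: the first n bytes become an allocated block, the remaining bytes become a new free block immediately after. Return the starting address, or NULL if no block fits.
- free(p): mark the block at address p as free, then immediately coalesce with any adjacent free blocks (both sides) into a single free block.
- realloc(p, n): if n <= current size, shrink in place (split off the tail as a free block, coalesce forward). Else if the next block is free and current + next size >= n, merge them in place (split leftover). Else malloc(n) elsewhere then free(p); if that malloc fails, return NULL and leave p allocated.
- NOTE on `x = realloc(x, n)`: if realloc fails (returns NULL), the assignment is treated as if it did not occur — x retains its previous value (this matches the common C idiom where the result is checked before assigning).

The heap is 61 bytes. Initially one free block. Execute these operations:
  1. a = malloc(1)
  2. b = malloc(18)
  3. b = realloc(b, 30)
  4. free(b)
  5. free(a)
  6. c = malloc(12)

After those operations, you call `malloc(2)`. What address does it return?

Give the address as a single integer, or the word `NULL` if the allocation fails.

Op 1: a = malloc(1) -> a = 0; heap: [0-0 ALLOC][1-60 FREE]
Op 2: b = malloc(18) -> b = 1; heap: [0-0 ALLOC][1-18 ALLOC][19-60 FREE]
Op 3: b = realloc(b, 30) -> b = 1; heap: [0-0 ALLOC][1-30 ALLOC][31-60 FREE]
Op 4: free(b) -> (freed b); heap: [0-0 ALLOC][1-60 FREE]
Op 5: free(a) -> (freed a); heap: [0-60 FREE]
Op 6: c = malloc(12) -> c = 0; heap: [0-11 ALLOC][12-60 FREE]
malloc(2): first-fit scan over [0-11 ALLOC][12-60 FREE] -> 12

Answer: 12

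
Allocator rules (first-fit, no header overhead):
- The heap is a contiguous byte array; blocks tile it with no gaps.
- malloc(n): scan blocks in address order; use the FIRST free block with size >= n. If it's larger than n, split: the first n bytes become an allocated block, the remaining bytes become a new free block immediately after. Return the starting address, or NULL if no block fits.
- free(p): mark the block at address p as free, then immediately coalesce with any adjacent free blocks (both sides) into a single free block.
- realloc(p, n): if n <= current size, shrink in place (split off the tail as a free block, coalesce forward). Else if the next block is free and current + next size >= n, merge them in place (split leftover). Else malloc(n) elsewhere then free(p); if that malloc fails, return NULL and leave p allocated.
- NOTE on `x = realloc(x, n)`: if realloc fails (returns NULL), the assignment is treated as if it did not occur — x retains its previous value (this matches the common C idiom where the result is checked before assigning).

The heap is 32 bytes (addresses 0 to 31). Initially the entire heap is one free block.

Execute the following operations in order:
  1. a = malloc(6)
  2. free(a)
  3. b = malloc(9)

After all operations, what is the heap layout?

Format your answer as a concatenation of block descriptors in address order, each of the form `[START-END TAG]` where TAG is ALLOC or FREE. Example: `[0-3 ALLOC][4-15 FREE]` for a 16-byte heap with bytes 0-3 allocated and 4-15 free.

Answer: [0-8 ALLOC][9-31 FREE]

Derivation:
Op 1: a = malloc(6) -> a = 0; heap: [0-5 ALLOC][6-31 FREE]
Op 2: free(a) -> (freed a); heap: [0-31 FREE]
Op 3: b = malloc(9) -> b = 0; heap: [0-8 ALLOC][9-31 FREE]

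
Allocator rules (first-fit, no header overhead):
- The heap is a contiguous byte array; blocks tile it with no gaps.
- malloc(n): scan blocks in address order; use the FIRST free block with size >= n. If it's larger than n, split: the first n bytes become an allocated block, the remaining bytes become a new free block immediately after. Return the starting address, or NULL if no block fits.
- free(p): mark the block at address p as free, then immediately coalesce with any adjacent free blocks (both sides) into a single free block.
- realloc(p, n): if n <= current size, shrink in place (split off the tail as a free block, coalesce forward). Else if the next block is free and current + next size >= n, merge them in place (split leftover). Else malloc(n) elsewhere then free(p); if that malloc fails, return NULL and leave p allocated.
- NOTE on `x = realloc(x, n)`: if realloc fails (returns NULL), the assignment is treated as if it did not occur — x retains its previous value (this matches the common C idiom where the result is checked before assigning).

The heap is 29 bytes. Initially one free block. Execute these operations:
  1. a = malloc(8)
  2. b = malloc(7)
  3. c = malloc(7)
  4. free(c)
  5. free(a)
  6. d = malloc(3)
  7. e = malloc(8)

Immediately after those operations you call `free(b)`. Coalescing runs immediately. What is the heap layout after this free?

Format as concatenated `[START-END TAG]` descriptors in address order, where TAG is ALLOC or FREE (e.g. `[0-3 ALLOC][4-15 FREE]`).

Op 1: a = malloc(8) -> a = 0; heap: [0-7 ALLOC][8-28 FREE]
Op 2: b = malloc(7) -> b = 8; heap: [0-7 ALLOC][8-14 ALLOC][15-28 FREE]
Op 3: c = malloc(7) -> c = 15; heap: [0-7 ALLOC][8-14 ALLOC][15-21 ALLOC][22-28 FREE]
Op 4: free(c) -> (freed c); heap: [0-7 ALLOC][8-14 ALLOC][15-28 FREE]
Op 5: free(a) -> (freed a); heap: [0-7 FREE][8-14 ALLOC][15-28 FREE]
Op 6: d = malloc(3) -> d = 0; heap: [0-2 ALLOC][3-7 FREE][8-14 ALLOC][15-28 FREE]
Op 7: e = malloc(8) -> e = 15; heap: [0-2 ALLOC][3-7 FREE][8-14 ALLOC][15-22 ALLOC][23-28 FREE]
free(b): b = 8 -> block [8-14 ALLOC]; mark free, coalesce with adjacent free neighbors -> [0-2 ALLOC][3-14 FREE][15-22 ALLOC][23-28 FREE]

Answer: [0-2 ALLOC][3-14 FREE][15-22 ALLOC][23-28 FREE]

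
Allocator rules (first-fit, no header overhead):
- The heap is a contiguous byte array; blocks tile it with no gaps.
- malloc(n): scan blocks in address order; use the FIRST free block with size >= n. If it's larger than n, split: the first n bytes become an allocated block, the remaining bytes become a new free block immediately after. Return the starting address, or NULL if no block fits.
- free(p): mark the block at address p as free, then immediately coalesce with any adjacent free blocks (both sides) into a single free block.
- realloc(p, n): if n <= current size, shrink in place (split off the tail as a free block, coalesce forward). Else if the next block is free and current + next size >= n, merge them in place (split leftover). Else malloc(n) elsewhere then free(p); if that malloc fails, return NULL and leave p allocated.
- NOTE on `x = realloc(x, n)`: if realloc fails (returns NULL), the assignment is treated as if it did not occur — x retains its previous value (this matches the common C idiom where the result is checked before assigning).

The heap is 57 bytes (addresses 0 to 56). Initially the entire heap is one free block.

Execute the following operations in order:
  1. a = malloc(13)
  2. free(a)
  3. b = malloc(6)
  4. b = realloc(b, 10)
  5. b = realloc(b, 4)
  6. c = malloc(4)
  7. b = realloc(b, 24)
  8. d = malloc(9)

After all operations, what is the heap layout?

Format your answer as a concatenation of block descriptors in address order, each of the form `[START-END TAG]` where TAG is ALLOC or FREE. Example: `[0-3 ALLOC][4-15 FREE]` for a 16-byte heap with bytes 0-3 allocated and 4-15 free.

Answer: [0-3 FREE][4-7 ALLOC][8-31 ALLOC][32-40 ALLOC][41-56 FREE]

Derivation:
Op 1: a = malloc(13) -> a = 0; heap: [0-12 ALLOC][13-56 FREE]
Op 2: free(a) -> (freed a); heap: [0-56 FREE]
Op 3: b = malloc(6) -> b = 0; heap: [0-5 ALLOC][6-56 FREE]
Op 4: b = realloc(b, 10) -> b = 0; heap: [0-9 ALLOC][10-56 FREE]
Op 5: b = realloc(b, 4) -> b = 0; heap: [0-3 ALLOC][4-56 FREE]
Op 6: c = malloc(4) -> c = 4; heap: [0-3 ALLOC][4-7 ALLOC][8-56 FREE]
Op 7: b = realloc(b, 24) -> b = 8; heap: [0-3 FREE][4-7 ALLOC][8-31 ALLOC][32-56 FREE]
Op 8: d = malloc(9) -> d = 32; heap: [0-3 FREE][4-7 ALLOC][8-31 ALLOC][32-40 ALLOC][41-56 FREE]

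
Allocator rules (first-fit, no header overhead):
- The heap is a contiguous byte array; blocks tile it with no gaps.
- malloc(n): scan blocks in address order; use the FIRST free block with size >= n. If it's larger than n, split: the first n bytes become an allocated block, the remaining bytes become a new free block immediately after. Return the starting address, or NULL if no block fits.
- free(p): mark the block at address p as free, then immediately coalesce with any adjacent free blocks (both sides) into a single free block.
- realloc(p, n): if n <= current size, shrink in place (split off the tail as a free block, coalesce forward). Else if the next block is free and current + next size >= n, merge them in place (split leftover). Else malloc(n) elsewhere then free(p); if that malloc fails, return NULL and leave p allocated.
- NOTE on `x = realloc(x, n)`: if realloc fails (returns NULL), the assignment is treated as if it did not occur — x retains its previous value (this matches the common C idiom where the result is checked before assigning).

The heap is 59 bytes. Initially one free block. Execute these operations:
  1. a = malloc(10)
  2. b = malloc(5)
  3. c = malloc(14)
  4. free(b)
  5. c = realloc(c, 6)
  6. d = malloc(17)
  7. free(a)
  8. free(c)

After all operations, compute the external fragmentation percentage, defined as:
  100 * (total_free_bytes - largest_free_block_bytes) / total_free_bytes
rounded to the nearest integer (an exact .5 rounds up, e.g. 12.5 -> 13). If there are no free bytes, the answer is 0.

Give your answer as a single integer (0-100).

Op 1: a = malloc(10) -> a = 0; heap: [0-9 ALLOC][10-58 FREE]
Op 2: b = malloc(5) -> b = 10; heap: [0-9 ALLOC][10-14 ALLOC][15-58 FREE]
Op 3: c = malloc(14) -> c = 15; heap: [0-9 ALLOC][10-14 ALLOC][15-28 ALLOC][29-58 FREE]
Op 4: free(b) -> (freed b); heap: [0-9 ALLOC][10-14 FREE][15-28 ALLOC][29-58 FREE]
Op 5: c = realloc(c, 6) -> c = 15; heap: [0-9 ALLOC][10-14 FREE][15-20 ALLOC][21-58 FREE]
Op 6: d = malloc(17) -> d = 21; heap: [0-9 ALLOC][10-14 FREE][15-20 ALLOC][21-37 ALLOC][38-58 FREE]
Op 7: free(a) -> (freed a); heap: [0-14 FREE][15-20 ALLOC][21-37 ALLOC][38-58 FREE]
Op 8: free(c) -> (freed c); heap: [0-20 FREE][21-37 ALLOC][38-58 FREE]
Free blocks: [21 21] total_free=42 largest=21 -> 100*(42-21)/42 = 2100/42 = 50

Answer: 50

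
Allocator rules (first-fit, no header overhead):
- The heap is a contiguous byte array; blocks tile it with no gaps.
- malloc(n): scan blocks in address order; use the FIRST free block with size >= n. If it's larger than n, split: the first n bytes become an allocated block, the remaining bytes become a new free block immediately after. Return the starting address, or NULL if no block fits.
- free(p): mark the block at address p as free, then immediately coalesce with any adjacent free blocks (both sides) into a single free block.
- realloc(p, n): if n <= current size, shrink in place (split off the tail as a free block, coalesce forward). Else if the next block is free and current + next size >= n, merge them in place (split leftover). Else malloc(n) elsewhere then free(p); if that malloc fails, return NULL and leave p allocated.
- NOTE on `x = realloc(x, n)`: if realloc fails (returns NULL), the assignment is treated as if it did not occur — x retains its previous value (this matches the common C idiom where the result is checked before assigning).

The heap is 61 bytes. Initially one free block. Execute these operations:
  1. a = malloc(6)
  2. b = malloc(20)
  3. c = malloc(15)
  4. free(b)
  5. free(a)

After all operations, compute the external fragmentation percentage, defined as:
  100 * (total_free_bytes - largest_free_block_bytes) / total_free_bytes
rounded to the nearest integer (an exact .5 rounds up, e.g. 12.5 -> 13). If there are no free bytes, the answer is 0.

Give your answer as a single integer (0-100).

Answer: 43

Derivation:
Op 1: a = malloc(6) -> a = 0; heap: [0-5 ALLOC][6-60 FREE]
Op 2: b = malloc(20) -> b = 6; heap: [0-5 ALLOC][6-25 ALLOC][26-60 FREE]
Op 3: c = malloc(15) -> c = 26; heap: [0-5 ALLOC][6-25 ALLOC][26-40 ALLOC][41-60 FREE]
Op 4: free(b) -> (freed b); heap: [0-5 ALLOC][6-25 FREE][26-40 ALLOC][41-60 FREE]
Op 5: free(a) -> (freed a); heap: [0-25 FREE][26-40 ALLOC][41-60 FREE]
Free blocks: [26 20] total_free=46 largest=26 -> 100*(46-26)/46 = 2000/46 ≈ 43.478 -> rounds to 43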